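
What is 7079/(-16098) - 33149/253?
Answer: -535423589/4072794 ≈ -131.46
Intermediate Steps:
7079/(-16098) - 33149/253 = 7079*(-1/16098) - 33149*1/253 = -7079/16098 - 33149/253 = -535423589/4072794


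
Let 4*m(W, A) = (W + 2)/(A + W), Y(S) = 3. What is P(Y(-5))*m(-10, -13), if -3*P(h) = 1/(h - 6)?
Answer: 2/207 ≈ 0.0096618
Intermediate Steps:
m(W, A) = (2 + W)/(4*(A + W)) (m(W, A) = ((W + 2)/(A + W))/4 = ((2 + W)/(A + W))/4 = (2 + W)/(4*(A + W)))
P(h) = -1/(3*(-6 + h)) (P(h) = -1/(3*(h - 6)) = -1/(3*(-6 + h)))
P(Y(-5))*m(-10, -13) = (-1/(-18 + 3*3))*((2 - 10)/(4*(-13 - 10))) = (-1/(-18 + 9))*((1/4)*(-8)/(-23)) = (-1/(-9))*((1/4)*(-1/23)*(-8)) = -1*(-1/9)*(2/23) = (1/9)*(2/23) = 2/207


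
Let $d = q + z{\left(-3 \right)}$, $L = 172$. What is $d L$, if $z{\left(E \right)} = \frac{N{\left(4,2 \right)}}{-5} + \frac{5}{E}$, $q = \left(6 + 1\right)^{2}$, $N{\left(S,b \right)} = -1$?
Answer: $\frac{122636}{15} \approx 8175.7$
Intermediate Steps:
$q = 49$ ($q = 7^{2} = 49$)
$z{\left(E \right)} = \frac{1}{5} + \frac{5}{E}$ ($z{\left(E \right)} = - \frac{1}{-5} + \frac{5}{E} = \left(-1\right) \left(- \frac{1}{5}\right) + \frac{5}{E} = \frac{1}{5} + \frac{5}{E}$)
$d = \frac{713}{15}$ ($d = 49 + \frac{25 - 3}{5 \left(-3\right)} = 49 + \frac{1}{5} \left(- \frac{1}{3}\right) 22 = 49 - \frac{22}{15} = \frac{713}{15} \approx 47.533$)
$d L = \frac{713}{15} \cdot 172 = \frac{122636}{15}$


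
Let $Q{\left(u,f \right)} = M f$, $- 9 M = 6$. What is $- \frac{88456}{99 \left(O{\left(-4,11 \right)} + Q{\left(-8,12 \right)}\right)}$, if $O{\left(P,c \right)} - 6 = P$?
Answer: $\frac{44228}{297} \approx 148.92$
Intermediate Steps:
$M = - \frac{2}{3}$ ($M = \left(- \frac{1}{9}\right) 6 = - \frac{2}{3} \approx -0.66667$)
$O{\left(P,c \right)} = 6 + P$
$Q{\left(u,f \right)} = - \frac{2 f}{3}$
$- \frac{88456}{99 \left(O{\left(-4,11 \right)} + Q{\left(-8,12 \right)}\right)} = - \frac{88456}{99 \left(\left(6 - 4\right) - 8\right)} = - \frac{88456}{99 \left(2 - 8\right)} = - \frac{88456}{99 \left(-6\right)} = - \frac{88456}{-594} = \left(-88456\right) \left(- \frac{1}{594}\right) = \frac{44228}{297}$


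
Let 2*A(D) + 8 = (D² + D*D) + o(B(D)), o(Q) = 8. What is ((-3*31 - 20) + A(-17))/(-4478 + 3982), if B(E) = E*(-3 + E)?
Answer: -11/31 ≈ -0.35484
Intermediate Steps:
A(D) = D² (A(D) = -4 + ((D² + D*D) + 8)/2 = -4 + ((D² + D²) + 8)/2 = -4 + (2*D² + 8)/2 = -4 + (8 + 2*D²)/2 = -4 + (4 + D²) = D²)
((-3*31 - 20) + A(-17))/(-4478 + 3982) = ((-3*31 - 20) + (-17)²)/(-4478 + 3982) = ((-93 - 20) + 289)/(-496) = (-113 + 289)*(-1/496) = 176*(-1/496) = -11/31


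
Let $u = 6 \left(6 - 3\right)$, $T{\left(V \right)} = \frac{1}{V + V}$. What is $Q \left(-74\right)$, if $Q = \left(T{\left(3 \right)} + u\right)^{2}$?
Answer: $- \frac{439597}{18} \approx -24422.0$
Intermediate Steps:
$T{\left(V \right)} = \frac{1}{2 V}$
$u = 18$ ($u = 6 \cdot 3 = 18$)
$Q = \frac{11881}{36}$ ($Q = \left(\frac{1}{2 \cdot 3} + 18\right)^{2} = \left(\frac{1}{2} \cdot \frac{1}{3} + 18\right)^{2} = \left(\frac{1}{6} + 18\right)^{2} = \left(\frac{109}{6}\right)^{2} = \frac{11881}{36} \approx 330.03$)
$Q \left(-74\right) = \frac{11881}{36} \left(-74\right) = - \frac{439597}{18}$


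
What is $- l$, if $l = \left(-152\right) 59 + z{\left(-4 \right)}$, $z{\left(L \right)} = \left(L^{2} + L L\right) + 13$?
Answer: $8923$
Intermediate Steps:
$z{\left(L \right)} = 13 + 2 L^{2}$ ($z{\left(L \right)} = \left(L^{2} + L^{2}\right) + 13 = 2 L^{2} + 13 = 13 + 2 L^{2}$)
$l = -8923$ ($l = \left(-152\right) 59 + \left(13 + 2 \left(-4\right)^{2}\right) = -8968 + \left(13 + 2 \cdot 16\right) = -8968 + \left(13 + 32\right) = -8968 + 45 = -8923$)
$- l = \left(-1\right) \left(-8923\right) = 8923$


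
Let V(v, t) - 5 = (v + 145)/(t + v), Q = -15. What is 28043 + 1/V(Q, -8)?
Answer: 420622/15 ≈ 28041.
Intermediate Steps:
V(v, t) = 5 + (145 + v)/(t + v) (V(v, t) = 5 + (v + 145)/(t + v) = 5 + (145 + v)/(t + v))
28043 + 1/V(Q, -8) = 28043 + 1/((145 + 5*(-8) + 6*(-15))/(-8 - 15)) = 28043 + 1/((145 - 40 - 90)/(-23)) = 28043 + 1/(-1/23*15) = 28043 + 1/(-15/23) = 28043 - 23/15 = 420622/15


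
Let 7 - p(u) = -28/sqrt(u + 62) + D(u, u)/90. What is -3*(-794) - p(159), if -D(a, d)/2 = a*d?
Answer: 9066/5 - 28*sqrt(221)/221 ≈ 1811.3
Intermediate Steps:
D(a, d) = -2*a*d
p(u) = 7 + 28/sqrt(62 + u) + u**2/45 (p(u) = 7 - (-28/sqrt(u + 62) - 2*u*u/90) = 7 - (-28/sqrt(62 + u) - 2*u**2*(1/90)) = 7 - (-28/sqrt(62 + u) - u**2/45) = 7 + (28/sqrt(62 + u) + u**2/45) = 7 + 28/sqrt(62 + u) + u**2/45)
-3*(-794) - p(159) = -3*(-794) - (7 + 28/sqrt(62 + 159) + (1/45)*159**2) = 2382 - (7 + 28/sqrt(221) + (1/45)*25281) = 2382 - (7 + 28*(sqrt(221)/221) + 2809/5) = 2382 - (7 + 28*sqrt(221)/221 + 2809/5) = 2382 - (2844/5 + 28*sqrt(221)/221) = 2382 + (-2844/5 - 28*sqrt(221)/221) = 9066/5 - 28*sqrt(221)/221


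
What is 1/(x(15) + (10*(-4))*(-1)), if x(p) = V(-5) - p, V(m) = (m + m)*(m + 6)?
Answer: 1/15 ≈ 0.066667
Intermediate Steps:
V(m) = 2*m*(6 + m) (V(m) = (2*m)*(6 + m) = 2*m*(6 + m))
x(p) = -10 - p (x(p) = 2*(-5)*(6 - 5) - p = 2*(-5)*1 - p = -10 - p)
1/(x(15) + (10*(-4))*(-1)) = 1/((-10 - 1*15) + (10*(-4))*(-1)) = 1/((-10 - 15) - 40*(-1)) = 1/(-25 + 40) = 1/15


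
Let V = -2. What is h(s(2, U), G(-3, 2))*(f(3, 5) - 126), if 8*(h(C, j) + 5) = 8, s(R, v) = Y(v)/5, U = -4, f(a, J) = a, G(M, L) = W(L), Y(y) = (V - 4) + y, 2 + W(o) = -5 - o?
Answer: 492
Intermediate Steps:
W(o) = -7 - o (W(o) = -2 + (-5 - o) = -7 - o)
Y(y) = -6 + y (Y(y) = (-2 - 4) + y = -6 + y)
G(M, L) = -7 - L
s(R, v) = -6/5 + v/5 (s(R, v) = (-6 + v)/5 = (-6 + v)*(1/5) = -6/5 + v/5)
h(C, j) = -4 (h(C, j) = -5 + (1/8)*8 = -5 + 1 = -4)
h(s(2, U), G(-3, 2))*(f(3, 5) - 126) = -4*(3 - 126) = -4*(-123) = 492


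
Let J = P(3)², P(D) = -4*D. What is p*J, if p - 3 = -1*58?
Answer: -7920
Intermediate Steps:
p = -55 (p = 3 - 1*58 = 3 - 58 = -55)
J = 144 (J = (-4*3)² = (-12)² = 144)
p*J = -55*144 = -7920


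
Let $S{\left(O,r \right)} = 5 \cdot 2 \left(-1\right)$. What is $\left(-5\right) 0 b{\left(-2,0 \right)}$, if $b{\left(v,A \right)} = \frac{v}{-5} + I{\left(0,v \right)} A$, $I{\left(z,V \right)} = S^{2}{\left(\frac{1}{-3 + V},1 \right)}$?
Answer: $0$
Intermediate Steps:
$S{\left(O,r \right)} = -10$ ($S{\left(O,r \right)} = 10 \left(-1\right) = -10$)
$I{\left(z,V \right)} = 100$ ($I{\left(z,V \right)} = \left(-10\right)^{2} = 100$)
$b{\left(v,A \right)} = 100 A - \frac{v}{5}$ ($b{\left(v,A \right)} = \frac{v}{-5} + 100 A = - \frac{v}{5} + 100 A = 100 A - \frac{v}{5}$)
$\left(-5\right) 0 b{\left(-2,0 \right)} = \left(-5\right) 0 \left(100 \cdot 0 - - \frac{2}{5}\right) = 0 \left(0 + \frac{2}{5}\right) = 0 \cdot \frac{2}{5} = 0$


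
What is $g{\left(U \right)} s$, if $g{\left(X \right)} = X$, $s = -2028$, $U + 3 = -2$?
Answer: $10140$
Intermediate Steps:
$U = -5$ ($U = -3 - 2 = -5$)
$g{\left(U \right)} s = \left(-5\right) \left(-2028\right) = 10140$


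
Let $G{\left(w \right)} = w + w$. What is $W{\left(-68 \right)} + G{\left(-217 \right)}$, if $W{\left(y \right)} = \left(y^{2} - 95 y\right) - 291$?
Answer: $10359$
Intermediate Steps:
$G{\left(w \right)} = 2 w$
$W{\left(y \right)} = -291 + y^{2} - 95 y$
$W{\left(-68 \right)} + G{\left(-217 \right)} = \left(-291 + \left(-68\right)^{2} - -6460\right) + 2 \left(-217\right) = \left(-291 + 4624 + 6460\right) - 434 = 10793 - 434 = 10359$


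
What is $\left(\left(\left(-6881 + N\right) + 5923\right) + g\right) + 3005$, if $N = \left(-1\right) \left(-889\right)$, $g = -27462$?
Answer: $-24526$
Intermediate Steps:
$N = 889$
$\left(\left(\left(-6881 + N\right) + 5923\right) + g\right) + 3005 = \left(\left(\left(-6881 + 889\right) + 5923\right) - 27462\right) + 3005 = \left(\left(-5992 + 5923\right) - 27462\right) + 3005 = \left(-69 - 27462\right) + 3005 = -27531 + 3005 = -24526$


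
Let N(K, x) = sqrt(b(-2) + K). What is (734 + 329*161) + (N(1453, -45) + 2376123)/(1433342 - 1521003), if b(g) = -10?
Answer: 4705282560/87661 - sqrt(1443)/87661 ≈ 53676.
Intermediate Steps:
N(K, x) = sqrt(-10 + K)
(734 + 329*161) + (N(1453, -45) + 2376123)/(1433342 - 1521003) = (734 + 329*161) + (sqrt(-10 + 1453) + 2376123)/(1433342 - 1521003) = (734 + 52969) + (sqrt(1443) + 2376123)/(-87661) = 53703 + (2376123 + sqrt(1443))*(-1/87661) = 53703 + (-2376123/87661 - sqrt(1443)/87661) = 4705282560/87661 - sqrt(1443)/87661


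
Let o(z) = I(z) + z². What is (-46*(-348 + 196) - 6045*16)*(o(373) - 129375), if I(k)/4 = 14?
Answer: -880231680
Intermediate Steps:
I(k) = 56 (I(k) = 4*14 = 56)
o(z) = 56 + z²
(-46*(-348 + 196) - 6045*16)*(o(373) - 129375) = (-46*(-348 + 196) - 6045*16)*((56 + 373²) - 129375) = (-46*(-152) - 96720)*((56 + 139129) - 129375) = (6992 - 96720)*(139185 - 129375) = -89728*9810 = -880231680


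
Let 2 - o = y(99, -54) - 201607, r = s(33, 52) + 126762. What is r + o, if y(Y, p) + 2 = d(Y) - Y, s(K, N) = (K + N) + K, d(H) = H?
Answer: 328491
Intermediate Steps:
s(K, N) = N + 2*K
y(Y, p) = -2 (y(Y, p) = -2 + (Y - Y) = -2 + 0 = -2)
r = 126880 (r = (52 + 2*33) + 126762 = (52 + 66) + 126762 = 118 + 126762 = 126880)
o = 201611 (o = 2 - (-2 - 201607) = 2 - 1*(-201609) = 2 + 201609 = 201611)
r + o = 126880 + 201611 = 328491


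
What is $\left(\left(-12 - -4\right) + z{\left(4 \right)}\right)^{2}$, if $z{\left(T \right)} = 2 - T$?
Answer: $100$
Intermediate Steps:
$\left(\left(-12 - -4\right) + z{\left(4 \right)}\right)^{2} = \left(\left(-12 - -4\right) + \left(2 - 4\right)\right)^{2} = \left(\left(-12 + 4\right) + \left(2 - 4\right)\right)^{2} = \left(-8 - 2\right)^{2} = \left(-10\right)^{2} = 100$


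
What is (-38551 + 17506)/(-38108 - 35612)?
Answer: 4209/14744 ≈ 0.28547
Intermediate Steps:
(-38551 + 17506)/(-38108 - 35612) = -21045/(-73720) = -21045*(-1/73720) = 4209/14744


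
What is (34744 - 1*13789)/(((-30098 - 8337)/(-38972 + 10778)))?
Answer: 118161054/7687 ≈ 15372.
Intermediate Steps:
(34744 - 1*13789)/(((-30098 - 8337)/(-38972 + 10778))) = (34744 - 13789)/((-38435/(-28194))) = 20955/((-38435*(-1/28194))) = 20955/(38435/28194) = 20955*(28194/38435) = 118161054/7687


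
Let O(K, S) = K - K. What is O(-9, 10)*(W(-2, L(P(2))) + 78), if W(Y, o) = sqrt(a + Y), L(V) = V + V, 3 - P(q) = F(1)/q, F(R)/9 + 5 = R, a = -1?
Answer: 0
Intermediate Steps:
F(R) = -45 + 9*R
P(q) = 3 + 36/q (P(q) = 3 - (-45 + 9*1)/q = 3 - (-45 + 9)/q = 3 - (-36)/q = 3 + 36/q)
L(V) = 2*V
W(Y, o) = sqrt(-1 + Y)
O(K, S) = 0
O(-9, 10)*(W(-2, L(P(2))) + 78) = 0*(sqrt(-1 - 2) + 78) = 0*(sqrt(-3) + 78) = 0*(I*sqrt(3) + 78) = 0*(78 + I*sqrt(3)) = 0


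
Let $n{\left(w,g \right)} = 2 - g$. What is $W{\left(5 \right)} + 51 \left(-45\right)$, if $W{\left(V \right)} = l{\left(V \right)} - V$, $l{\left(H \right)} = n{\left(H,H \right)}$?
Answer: $-2303$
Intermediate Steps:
$l{\left(H \right)} = 2 - H$
$W{\left(V \right)} = 2 - 2 V$ ($W{\left(V \right)} = \left(2 - V\right) - V = 2 - 2 V$)
$W{\left(5 \right)} + 51 \left(-45\right) = \left(2 - 10\right) + 51 \left(-45\right) = \left(2 - 10\right) - 2295 = -8 - 2295 = -2303$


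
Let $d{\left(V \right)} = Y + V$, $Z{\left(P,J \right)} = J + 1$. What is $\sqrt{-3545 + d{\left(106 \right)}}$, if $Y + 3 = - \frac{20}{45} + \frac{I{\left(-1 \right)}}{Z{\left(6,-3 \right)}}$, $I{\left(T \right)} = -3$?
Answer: $\frac{i \sqrt{123874}}{6} \approx 58.66 i$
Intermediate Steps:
$Z{\left(P,J \right)} = 1 + J$
$Y = - \frac{35}{18}$ ($Y = -3 - \left(\frac{4}{9} + \frac{3}{1 - 3}\right) = -3 - \left(\frac{4}{9} + \frac{3}{-2}\right) = -3 - - \frac{19}{18} = -3 + \left(- \frac{4}{9} + \frac{3}{2}\right) = -3 + \frac{19}{18} = - \frac{35}{18} \approx -1.9444$)
$d{\left(V \right)} = - \frac{35}{18} + V$
$\sqrt{-3545 + d{\left(106 \right)}} = \sqrt{-3545 + \left(- \frac{35}{18} + 106\right)} = \sqrt{-3545 + \frac{1873}{18}} = \sqrt{- \frac{61937}{18}} = \frac{i \sqrt{123874}}{6}$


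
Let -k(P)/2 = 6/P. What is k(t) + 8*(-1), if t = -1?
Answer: 4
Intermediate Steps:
k(P) = -12/P
k(t) + 8*(-1) = -12/(-1) + 8*(-1) = -12*(-1) - 8 = 12 - 8 = 4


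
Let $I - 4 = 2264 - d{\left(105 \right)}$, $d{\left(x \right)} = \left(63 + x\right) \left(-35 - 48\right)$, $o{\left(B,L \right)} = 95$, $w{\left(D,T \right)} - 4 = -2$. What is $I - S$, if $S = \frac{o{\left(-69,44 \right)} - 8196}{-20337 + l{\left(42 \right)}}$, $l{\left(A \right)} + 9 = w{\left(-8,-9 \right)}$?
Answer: $\frac{329808827}{20344} \approx 16212.0$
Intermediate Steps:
$w{\left(D,T \right)} = 2$ ($w{\left(D,T \right)} = 4 - 2 = 2$)
$d{\left(x \right)} = -5229 - 83 x$ ($d{\left(x \right)} = \left(63 + x\right) \left(-83\right) = -5229 - 83 x$)
$l{\left(A \right)} = -7$ ($l{\left(A \right)} = -9 + 2 = -7$)
$I = 16212$ ($I = 4 + \left(2264 - \left(-5229 - 8715\right)\right) = 4 + \left(2264 - -13944\right) = 4 + \left(2264 + 13944\right) = 4 + 16208 = 16212$)
$S = \frac{8101}{20344}$ ($S = \frac{95 - 8196}{-20337 - 7} = - \frac{8101}{-20344} = \left(-8101\right) \left(- \frac{1}{20344}\right) = \frac{8101}{20344} \approx 0.3982$)
$I - S = 16212 - \frac{8101}{20344} = \frac{329808827}{20344}$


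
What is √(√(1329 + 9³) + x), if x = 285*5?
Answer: √(1425 + 7*√42) ≈ 38.345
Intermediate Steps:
x = 1425
√(√(1329 + 9³) + x) = √(√(1329 + 9³) + 1425) = √(√(1329 + 729) + 1425) = √(√2058 + 1425) = √(7*√42 + 1425) = √(1425 + 7*√42)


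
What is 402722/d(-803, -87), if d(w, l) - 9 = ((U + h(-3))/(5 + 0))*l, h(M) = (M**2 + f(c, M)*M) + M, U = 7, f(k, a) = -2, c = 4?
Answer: -1006805/804 ≈ -1252.2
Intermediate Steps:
h(M) = M**2 - M (h(M) = (M**2 - 2*M) + M = M**2 - M)
d(w, l) = 9 + 19*l/5 (d(w, l) = 9 + ((7 - 3*(-1 - 3))/(5 + 0))*l = 9 + ((7 - 3*(-4))/5)*l = 9 + ((7 + 12)*(1/5))*l = 9 + (19*(1/5))*l = 9 + 19*l/5)
402722/d(-803, -87) = 402722/(9 + (19/5)*(-87)) = 402722/(9 - 1653/5) = 402722/(-1608/5) = 402722*(-5/1608) = -1006805/804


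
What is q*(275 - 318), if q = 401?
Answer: -17243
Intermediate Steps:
q*(275 - 318) = 401*(275 - 318) = 401*(-43) = -17243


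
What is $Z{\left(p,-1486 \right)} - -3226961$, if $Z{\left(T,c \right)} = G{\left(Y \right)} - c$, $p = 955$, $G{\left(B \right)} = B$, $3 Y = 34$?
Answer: $\frac{9685375}{3} \approx 3.2285 \cdot 10^{6}$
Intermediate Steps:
$Y = \frac{34}{3}$ ($Y = \frac{1}{3} \cdot 34 = \frac{34}{3} \approx 11.333$)
$Z{\left(T,c \right)} = \frac{34}{3} - c$
$Z{\left(p,-1486 \right)} - -3226961 = \left(\frac{34}{3} - -1486\right) - -3226961 = \left(\frac{34}{3} + 1486\right) + 3226961 = \frac{4492}{3} + 3226961 = \frac{9685375}{3}$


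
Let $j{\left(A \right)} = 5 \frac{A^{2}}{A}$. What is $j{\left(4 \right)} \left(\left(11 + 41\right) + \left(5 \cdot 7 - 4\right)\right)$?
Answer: $1660$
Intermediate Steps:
$j{\left(A \right)} = 5 A$
$j{\left(4 \right)} \left(\left(11 + 41\right) + \left(5 \cdot 7 - 4\right)\right) = 5 \cdot 4 \left(\left(11 + 41\right) + \left(5 \cdot 7 - 4\right)\right) = 20 \left(52 + \left(35 - 4\right)\right) = 20 \left(52 + 31\right) = 20 \cdot 83 = 1660$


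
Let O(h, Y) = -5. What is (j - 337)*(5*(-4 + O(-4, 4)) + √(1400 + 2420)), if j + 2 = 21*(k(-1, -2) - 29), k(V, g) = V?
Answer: 43605 - 1938*√955 ≈ -16285.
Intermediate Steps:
j = -632 (j = -2 + 21*(-1 - 29) = -2 + 21*(-30) = -2 - 630 = -632)
(j - 337)*(5*(-4 + O(-4, 4)) + √(1400 + 2420)) = (-632 - 337)*(5*(-4 - 5) + √(1400 + 2420)) = -969*(5*(-9) + √3820) = -969*(-45 + 2*√955) = 43605 - 1938*√955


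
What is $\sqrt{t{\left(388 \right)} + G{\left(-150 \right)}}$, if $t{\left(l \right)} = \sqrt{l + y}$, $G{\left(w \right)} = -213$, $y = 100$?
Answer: $\sqrt{-213 + 2 \sqrt{122}} \approx 13.817 i$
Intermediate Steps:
$t{\left(l \right)} = \sqrt{100 + l}$ ($t{\left(l \right)} = \sqrt{l + 100} = \sqrt{100 + l}$)
$\sqrt{t{\left(388 \right)} + G{\left(-150 \right)}} = \sqrt{\sqrt{100 + 388} - 213} = \sqrt{\sqrt{488} - 213} = \sqrt{2 \sqrt{122} - 213} = \sqrt{-213 + 2 \sqrt{122}}$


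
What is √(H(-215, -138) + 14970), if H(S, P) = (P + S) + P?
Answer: √14479 ≈ 120.33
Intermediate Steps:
H(S, P) = S + 2*P
√(H(-215, -138) + 14970) = √((-215 + 2*(-138)) + 14970) = √((-215 - 276) + 14970) = √(-491 + 14970) = √14479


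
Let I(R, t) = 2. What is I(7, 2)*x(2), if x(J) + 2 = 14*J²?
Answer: 108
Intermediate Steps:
x(J) = -2 + 14*J²
I(7, 2)*x(2) = 2*(-2 + 14*2²) = 2*(-2 + 14*4) = 2*(-2 + 56) = 2*54 = 108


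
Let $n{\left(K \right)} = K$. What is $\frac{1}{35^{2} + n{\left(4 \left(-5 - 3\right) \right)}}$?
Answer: $\frac{1}{1193} \approx 0.00083822$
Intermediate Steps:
$\frac{1}{35^{2} + n{\left(4 \left(-5 - 3\right) \right)}} = \frac{1}{35^{2} + 4 \left(-5 - 3\right)} = \frac{1}{1225 + 4 \left(-8\right)} = \frac{1}{1225 - 32} = \frac{1}{1193}$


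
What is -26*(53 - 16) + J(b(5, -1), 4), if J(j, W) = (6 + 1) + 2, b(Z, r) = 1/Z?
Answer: -953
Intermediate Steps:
J(j, W) = 9 (J(j, W) = 7 + 2 = 9)
-26*(53 - 16) + J(b(5, -1), 4) = -26*(53 - 16) + 9 = -26*37 + 9 = -962 + 9 = -953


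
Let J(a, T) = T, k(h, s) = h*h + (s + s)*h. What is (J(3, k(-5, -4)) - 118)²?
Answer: 2809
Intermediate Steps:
k(h, s) = h² + 2*h*s (k(h, s) = h² + (2*s)*h = h² + 2*h*s)
(J(3, k(-5, -4)) - 118)² = (-5*(-5 + 2*(-4)) - 118)² = (-5*(-5 - 8) - 118)² = (-5*(-13) - 118)² = (65 - 118)² = (-53)² = 2809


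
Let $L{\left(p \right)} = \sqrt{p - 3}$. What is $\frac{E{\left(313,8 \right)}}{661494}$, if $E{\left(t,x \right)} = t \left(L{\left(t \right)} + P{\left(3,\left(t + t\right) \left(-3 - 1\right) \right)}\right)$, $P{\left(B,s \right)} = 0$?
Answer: $\frac{313 \sqrt{310}}{661494} \approx 0.008331$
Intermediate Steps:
$L{\left(p \right)} = \sqrt{-3 + p}$
$E{\left(t,x \right)} = t \sqrt{-3 + t}$ ($E{\left(t,x \right)} = t \left(\sqrt{-3 + t} + 0\right) = t \sqrt{-3 + t}$)
$\frac{E{\left(313,8 \right)}}{661494} = \frac{313 \sqrt{-3 + 313}}{661494} = 313 \sqrt{310} \cdot \frac{1}{661494} = \frac{313 \sqrt{310}}{661494}$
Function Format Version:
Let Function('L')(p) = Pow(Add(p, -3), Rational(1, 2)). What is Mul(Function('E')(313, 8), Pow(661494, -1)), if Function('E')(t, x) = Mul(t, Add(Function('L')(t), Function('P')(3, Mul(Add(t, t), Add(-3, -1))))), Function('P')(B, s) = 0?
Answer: Mul(Rational(313, 661494), Pow(310, Rational(1, 2))) ≈ 0.0083310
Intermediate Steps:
Function('L')(p) = Pow(Add(-3, p), Rational(1, 2))
Function('E')(t, x) = Mul(t, Pow(Add(-3, t), Rational(1, 2))) (Function('E')(t, x) = Mul(t, Add(Pow(Add(-3, t), Rational(1, 2)), 0)) = Mul(t, Pow(Add(-3, t), Rational(1, 2))))
Mul(Function('E')(313, 8), Pow(661494, -1)) = Mul(Mul(313, Pow(Add(-3, 313), Rational(1, 2))), Pow(661494, -1)) = Mul(Mul(313, Pow(310, Rational(1, 2))), Rational(1, 661494)) = Mul(Rational(313, 661494), Pow(310, Rational(1, 2)))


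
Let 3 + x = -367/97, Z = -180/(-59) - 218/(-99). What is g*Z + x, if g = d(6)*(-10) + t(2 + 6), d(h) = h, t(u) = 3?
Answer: -57828052/188859 ≈ -306.20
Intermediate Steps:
Z = 30682/5841 (Z = -180*(-1/59) - 218*(-1/99) = 180/59 + 218/99 = 30682/5841 ≈ 5.2529)
x = -658/97 (x = -3 - 367/97 = -658/97 ≈ -6.7835)
g = -57 (g = 6*(-10) + 3 = -60 + 3 = -57)
g*Z + x = -57*30682/5841 - 658/97 = -582958/1947 - 658/97 = -57828052/188859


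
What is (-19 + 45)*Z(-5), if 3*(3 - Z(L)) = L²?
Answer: -416/3 ≈ -138.67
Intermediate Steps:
Z(L) = 3 - L²/3
(-19 + 45)*Z(-5) = (-19 + 45)*(3 - ⅓*(-5)²) = 26*(3 - ⅓*25) = 26*(3 - 25/3) = 26*(-16/3) = -416/3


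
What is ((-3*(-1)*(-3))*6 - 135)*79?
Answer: -14931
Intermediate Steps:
((-3*(-1)*(-3))*6 - 135)*79 = ((3*(-3))*6 - 135)*79 = (-9*6 - 135)*79 = (-54 - 135)*79 = -189*79 = -14931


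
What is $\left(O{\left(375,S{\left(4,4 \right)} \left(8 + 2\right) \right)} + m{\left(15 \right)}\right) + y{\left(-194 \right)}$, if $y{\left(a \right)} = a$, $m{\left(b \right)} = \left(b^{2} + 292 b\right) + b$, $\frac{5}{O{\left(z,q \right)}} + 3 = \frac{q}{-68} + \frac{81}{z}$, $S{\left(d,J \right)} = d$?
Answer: $\frac{31706091}{7166} \approx 4424.5$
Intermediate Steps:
$O{\left(z,q \right)} = \frac{5}{-3 + \frac{81}{z} - \frac{q}{68}}$ ($O{\left(z,q \right)} = \frac{5}{-3 + \left(\frac{q}{-68} + \frac{81}{z}\right)} = \frac{5}{-3 + \left(q \left(- \frac{1}{68}\right) + \frac{81}{z}\right)} = \frac{5}{-3 - \left(- \frac{81}{z} + \frac{q}{68}\right)} = \frac{5}{-3 + \frac{81}{z} - \frac{q}{68}}$)
$m{\left(b \right)} = b^{2} + 293 b$
$\left(O{\left(375,S{\left(4,4 \right)} \left(8 + 2\right) \right)} + m{\left(15 \right)}\right) + y{\left(-194 \right)} = \left(\left(-340\right) 375 \frac{1}{-5508 + 204 \cdot 375 + 4 \left(8 + 2\right) 375} + 15 \left(293 + 15\right)\right) - 194 = \left(\left(-340\right) 375 \frac{1}{-5508 + 76500 + 4 \cdot 10 \cdot 375} + 15 \cdot 308\right) - 194 = \left(\left(-340\right) 375 \frac{1}{-5508 + 76500 + 40 \cdot 375} + 4620\right) - 194 = \left(\left(-340\right) 375 \frac{1}{-5508 + 76500 + 15000} + 4620\right) - 194 = \left(\left(-340\right) 375 \cdot \frac{1}{85992} + 4620\right) - 194 = \left(- \frac{10625}{7166} + 4620\right) - 194 = \frac{33096295}{7166} - 194 = \frac{31706091}{7166}$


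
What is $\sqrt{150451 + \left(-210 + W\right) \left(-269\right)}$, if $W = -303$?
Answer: $8 \sqrt{4507} \approx 537.07$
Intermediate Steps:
$\sqrt{150451 + \left(-210 + W\right) \left(-269\right)} = \sqrt{150451 + \left(-210 - 303\right) \left(-269\right)} = \sqrt{150451 - -137997} = \sqrt{150451 + 137997} = \sqrt{288448} = 8 \sqrt{4507}$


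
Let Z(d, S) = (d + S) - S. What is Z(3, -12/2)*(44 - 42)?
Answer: 6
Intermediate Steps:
Z(d, S) = d (Z(d, S) = (S + d) - S = d)
Z(3, -12/2)*(44 - 42) = 3*(44 - 42) = 3*2 = 6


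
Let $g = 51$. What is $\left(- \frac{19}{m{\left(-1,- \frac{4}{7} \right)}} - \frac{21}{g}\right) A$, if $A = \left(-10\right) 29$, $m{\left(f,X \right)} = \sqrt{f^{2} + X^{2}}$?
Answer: $\frac{2030}{17} + \frac{7714 \sqrt{65}}{13} \approx 4903.4$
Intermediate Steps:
$m{\left(f,X \right)} = \sqrt{X^{2} + f^{2}}$
$A = -290$
$\left(- \frac{19}{m{\left(-1,- \frac{4}{7} \right)}} - \frac{21}{g}\right) A = \left(- \frac{19}{\sqrt{\left(- \frac{4}{7}\right)^{2} + \left(-1\right)^{2}}} - \frac{21}{51}\right) \left(-290\right) = \left(- \frac{19}{\sqrt{\left(\left(-4\right) \frac{1}{7}\right)^{2} + 1}} - \frac{7}{17}\right) \left(-290\right) = \left(- \frac{19}{\sqrt{\left(- \frac{4}{7}\right)^{2} + 1}} - \frac{7}{17}\right) \left(-290\right) = \left(- \frac{19}{\sqrt{\frac{16}{49} + 1}} - \frac{7}{17}\right) \left(-290\right) = \left(- \frac{19}{\sqrt{\frac{65}{49}}} - \frac{7}{17}\right) \left(-290\right) = \left(- \frac{19}{\frac{1}{7} \sqrt{65}} - \frac{7}{17}\right) \left(-290\right) = \left(- 19 \frac{7 \sqrt{65}}{65} - \frac{7}{17}\right) \left(-290\right) = \left(- \frac{133 \sqrt{65}}{65} - \frac{7}{17}\right) \left(-290\right) = \left(- \frac{7}{17} - \frac{133 \sqrt{65}}{65}\right) \left(-290\right) = \frac{2030}{17} + \frac{7714 \sqrt{65}}{13}$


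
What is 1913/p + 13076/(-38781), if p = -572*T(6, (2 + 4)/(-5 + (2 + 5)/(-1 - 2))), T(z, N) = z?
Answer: -39688295/44365464 ≈ -0.89458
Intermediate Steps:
p = -3432 (p = -572*6 = -3432)
1913/p + 13076/(-38781) = 1913/(-3432) + 13076/(-38781) = 1913*(-1/3432) + 13076*(-1/38781) = -1913/3432 - 13076/38781 = -39688295/44365464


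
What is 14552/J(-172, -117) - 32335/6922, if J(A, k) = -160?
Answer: -6618909/69220 ≈ -95.621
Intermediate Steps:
14552/J(-172, -117) - 32335/6922 = 14552/(-160) - 32335/6922 = 14552*(-1/160) - 32335*1/6922 = -1819/20 - 32335/6922 = -6618909/69220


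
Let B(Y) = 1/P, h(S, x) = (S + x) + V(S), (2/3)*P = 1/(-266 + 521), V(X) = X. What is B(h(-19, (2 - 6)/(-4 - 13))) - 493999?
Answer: -493829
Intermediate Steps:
P = 1/170 (P = 3/(2*(-266 + 521)) = (3/2)/255 = (3/2)*(1/255) = 1/170 ≈ 0.0058824)
h(S, x) = x + 2*S (h(S, x) = (S + x) + S = x + 2*S)
B(Y) = 170 (B(Y) = 1/(1/170) = 170)
B(h(-19, (2 - 6)/(-4 - 13))) - 493999 = 170 - 493999 = -493829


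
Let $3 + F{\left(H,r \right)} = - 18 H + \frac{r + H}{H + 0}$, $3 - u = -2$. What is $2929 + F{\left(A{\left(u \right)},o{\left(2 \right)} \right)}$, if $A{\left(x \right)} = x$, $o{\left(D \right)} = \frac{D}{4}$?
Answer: $\frac{28371}{10} \approx 2837.1$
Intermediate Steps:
$u = 5$ ($u = 3 - -2 = 3 + 2 = 5$)
$o{\left(D \right)} = \frac{D}{4}$ ($o{\left(D \right)} = D \frac{1}{4} = \frac{D}{4}$)
$F{\left(H,r \right)} = -3 - 18 H + \frac{H + r}{H}$ ($F{\left(H,r \right)} = -3 - \left(18 H - \frac{r + H}{H + 0}\right) = -3 - \left(18 H - \frac{H + r}{H}\right) = -3 - 18 H + \frac{H + r}{H}$)
$2929 + F{\left(A{\left(u \right)},o{\left(2 \right)} \right)} = 2929 - \left(92 - \frac{\frac{1}{4} \cdot 2}{5}\right) = 2929 - \frac{919}{10} = \frac{28371}{10}$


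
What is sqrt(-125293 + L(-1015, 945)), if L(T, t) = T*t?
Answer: 14*I*sqrt(5533) ≈ 1041.4*I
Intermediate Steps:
sqrt(-125293 + L(-1015, 945)) = sqrt(-125293 - 1015*945) = sqrt(-125293 - 959175) = sqrt(-1084468) = 14*I*sqrt(5533)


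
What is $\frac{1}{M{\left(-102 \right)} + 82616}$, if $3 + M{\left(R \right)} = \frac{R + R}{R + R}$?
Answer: $\frac{1}{82614} \approx 1.2104 \cdot 10^{-5}$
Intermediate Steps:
$M{\left(R \right)} = -2$ ($M{\left(R \right)} = -3 + \frac{R + R}{R + R} = -3 + \frac{2 R}{2 R} = -3 + 2 R \frac{1}{2 R} = -3 + 1 = -2$)
$\frac{1}{M{\left(-102 \right)} + 82616} = \frac{1}{-2 + 82616} = \frac{1}{82614}$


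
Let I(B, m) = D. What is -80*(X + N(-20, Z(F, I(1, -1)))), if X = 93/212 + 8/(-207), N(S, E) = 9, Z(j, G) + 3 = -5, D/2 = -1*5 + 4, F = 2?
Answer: -8250220/10971 ≈ -752.00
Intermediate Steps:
D = -2 (D = 2*(-1*5 + 4) = 2*(-5 + 4) = 2*(-1) = -2)
I(B, m) = -2
Z(j, G) = -8 (Z(j, G) = -3 - 5 = -8)
X = 17555/43884 (X = 93*(1/212) + 8*(-1/207) = 93/212 - 8/207 = 17555/43884 ≈ 0.40003)
-80*(X + N(-20, Z(F, I(1, -1)))) = -80*(17555/43884 + 9) = -80*412511/43884 = -8250220/10971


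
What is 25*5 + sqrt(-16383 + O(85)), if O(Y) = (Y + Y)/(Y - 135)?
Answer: 125 + 2*I*sqrt(102415)/5 ≈ 125.0 + 128.01*I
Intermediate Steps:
O(Y) = 2*Y/(-135 + Y) (O(Y) = (2*Y)/(-135 + Y) = 2*Y/(-135 + Y))
25*5 + sqrt(-16383 + O(85)) = 25*5 + sqrt(-16383 + 2*85/(-135 + 85)) = 125 + sqrt(-16383 + 2*85/(-50)) = 125 + sqrt(-16383 + 2*85*(-1/50)) = 125 + sqrt(-16383 - 17/5) = 125 + sqrt(-81932/5) = 125 + 2*I*sqrt(102415)/5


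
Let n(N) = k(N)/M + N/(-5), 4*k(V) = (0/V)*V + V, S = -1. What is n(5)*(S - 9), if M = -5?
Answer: 25/2 ≈ 12.500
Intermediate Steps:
k(V) = V/4 (k(V) = ((0/V)*V + V)/4 = (0*V + V)/4 = (0 + V)/4 = V/4)
n(N) = -N/4 (n(N) = (N/4)/(-5) + N/(-5) = (N/4)*(-⅕) + N*(-⅕) = -N/20 - N/5 = -N/4)
n(5)*(S - 9) = (-¼*5)*(-1 - 9) = -5/4*(-10) = 25/2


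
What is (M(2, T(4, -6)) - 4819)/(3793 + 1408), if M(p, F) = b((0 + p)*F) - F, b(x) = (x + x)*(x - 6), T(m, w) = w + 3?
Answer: -4672/5201 ≈ -0.89829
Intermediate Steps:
T(m, w) = 3 + w
b(x) = 2*x*(-6 + x) (b(x) = (2*x)*(-6 + x) = 2*x*(-6 + x))
M(p, F) = -F + 2*F*p*(-6 + F*p) (M(p, F) = 2*((0 + p)*F)*(-6 + (0 + p)*F) - F = 2*(p*F)*(-6 + p*F) - F = 2*(F*p)*(-6 + F*p) - F = 2*F*p*(-6 + F*p) - F = -F + 2*F*p*(-6 + F*p))
(M(2, T(4, -6)) - 4819)/(3793 + 1408) = ((3 - 6)*(-1 + 2*2*(-6 + (3 - 6)*2)) - 4819)/(3793 + 1408) = (-3*(-1 + 2*2*(-6 - 3*2)) - 4819)/5201 = (-3*(-1 + 2*2*(-6 - 6)) - 4819)*(1/5201) = (-3*(-1 + 2*2*(-12)) - 4819)*(1/5201) = (-3*(-1 - 48) - 4819)*(1/5201) = (-3*(-49) - 4819)*(1/5201) = (147 - 4819)*(1/5201) = -4672*1/5201 = -4672/5201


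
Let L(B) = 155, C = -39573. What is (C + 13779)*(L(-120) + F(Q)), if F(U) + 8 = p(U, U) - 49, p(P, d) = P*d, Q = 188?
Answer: -914190948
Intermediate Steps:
F(U) = -57 + U² (F(U) = -8 + (U*U - 49) = -8 + (U² - 49) = -8 + (-49 + U²) = -57 + U²)
(C + 13779)*(L(-120) + F(Q)) = (-39573 + 13779)*(155 + (-57 + 188²)) = -25794*(155 + (-57 + 35344)) = -25794*(155 + 35287) = -25794*35442 = -914190948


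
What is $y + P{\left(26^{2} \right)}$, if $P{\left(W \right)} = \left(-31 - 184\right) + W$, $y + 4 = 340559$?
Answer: $341016$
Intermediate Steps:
$y = 340555$ ($y = -4 + 340559 = 340555$)
$P{\left(W \right)} = -215 + W$
$y + P{\left(26^{2} \right)} = 340555 - \left(215 - 26^{2}\right) = 340555 + \left(-215 + 676\right) = 340555 + 461 = 341016$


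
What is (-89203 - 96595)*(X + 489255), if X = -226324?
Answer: -48852053938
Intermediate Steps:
(-89203 - 96595)*(X + 489255) = (-89203 - 96595)*(-226324 + 489255) = -185798*262931 = -48852053938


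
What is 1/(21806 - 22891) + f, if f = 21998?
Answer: 23867829/1085 ≈ 21998.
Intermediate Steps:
1/(21806 - 22891) + f = 1/(21806 - 22891) + 21998 = 1/(-1085) + 21998 = -1/1085 + 21998 = 23867829/1085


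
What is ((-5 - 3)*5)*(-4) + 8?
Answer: 168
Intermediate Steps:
((-5 - 3)*5)*(-4) + 8 = -8*5*(-4) + 8 = -40*(-4) + 8 = 160 + 8 = 168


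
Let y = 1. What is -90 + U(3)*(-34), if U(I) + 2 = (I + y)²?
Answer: -566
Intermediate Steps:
U(I) = -2 + (1 + I)² (U(I) = -2 + (I + 1)² = -2 + (1 + I)²)
-90 + U(3)*(-34) = -90 + (-2 + (1 + 3)²)*(-34) = -90 + (-2 + 4²)*(-34) = -90 + (-2 + 16)*(-34) = -90 + 14*(-34) = -90 - 476 = -566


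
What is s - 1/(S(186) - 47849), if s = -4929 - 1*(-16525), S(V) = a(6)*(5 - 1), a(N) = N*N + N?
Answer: 552908877/47681 ≈ 11596.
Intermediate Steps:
a(N) = N + N² (a(N) = N² + N = N + N²)
S(V) = 168 (S(V) = (6*(1 + 6))*(5 - 1) = (6*7)*4 = 42*4 = 168)
s = 11596 (s = -4929 + 16525 = 11596)
s - 1/(S(186) - 47849) = 11596 - 1/(168 - 47849) = 11596 - 1/(-47681) = 11596 - 1*(-1/47681) = 11596 + 1/47681 = 552908877/47681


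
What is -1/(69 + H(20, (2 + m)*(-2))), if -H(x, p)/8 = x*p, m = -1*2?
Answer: -1/69 ≈ -0.014493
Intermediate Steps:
m = -2
H(x, p) = -8*p*x (H(x, p) = -8*x*p = -8*p*x)
-1/(69 + H(20, (2 + m)*(-2))) = -1/(69 - 8*(2 - 2)*(-2)*20) = -1/(69 - 8*0*(-2)*20) = -1/(69 - 8*0*20) = -1/(69 + 0) = -1/69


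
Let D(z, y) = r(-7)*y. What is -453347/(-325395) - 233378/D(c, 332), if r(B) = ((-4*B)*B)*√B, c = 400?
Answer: 453347/325395 - 116689*I*√7/227752 ≈ 1.3932 - 1.3556*I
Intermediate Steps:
r(B) = -4*B^(5/2) (r(B) = (-4*B²)*√B = -4*B^(5/2))
D(z, y) = -196*I*y*√7 (D(z, y) = (-196*I*√7)*y = -196*I*y*√7)
-453347/(-325395) - 233378/D(c, 332) = -453347/(-325395) - 233378*I*√7/455504 = -453347*(-1/325395) - 233378*I*√7/455504 = 453347/325395 - 116689*I*√7/227752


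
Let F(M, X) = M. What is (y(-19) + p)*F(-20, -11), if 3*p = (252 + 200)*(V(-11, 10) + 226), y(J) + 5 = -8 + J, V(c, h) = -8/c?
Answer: -22524640/33 ≈ -6.8257e+5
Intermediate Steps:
y(J) = -13 + J (y(J) = -5 + (-8 + J) = -13 + J)
p = 1127288/33 (p = ((252 + 200)*(-8/(-11) + 226))/3 = (452*(-8*(-1/11) + 226))/3 = (452*(8/11 + 226))/3 = (452*(2494/11))/3 = (1/3)*(1127288/11) = 1127288/33 ≈ 34160.)
(y(-19) + p)*F(-20, -11) = ((-13 - 19) + 1127288/33)*(-20) = (-32 + 1127288/33)*(-20) = (1126232/33)*(-20) = -22524640/33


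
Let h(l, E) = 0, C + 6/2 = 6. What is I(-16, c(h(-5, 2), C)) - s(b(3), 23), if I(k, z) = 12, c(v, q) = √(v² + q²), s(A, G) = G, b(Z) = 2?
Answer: -11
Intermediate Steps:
C = 3 (C = -3 + 6 = 3)
c(v, q) = √(q² + v²)
I(-16, c(h(-5, 2), C)) - s(b(3), 23) = 12 - 1*23 = 12 - 23 = -11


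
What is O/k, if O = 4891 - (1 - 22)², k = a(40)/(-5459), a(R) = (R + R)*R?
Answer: -485851/64 ≈ -7591.4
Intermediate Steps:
a(R) = 2*R² (a(R) = (2*R)*R = 2*R²)
k = -3200/5459 (k = (2*40²)/(-5459) = (2*1600)*(-1/5459) = 3200*(-1/5459) = -3200/5459 ≈ -0.58619)
O = 4450 (O = 4891 - 1*(-21)² = 4891 - 1*441 = 4891 - 441 = 4450)
O/k = 4450/(-3200/5459) = 4450*(-5459/3200) = -485851/64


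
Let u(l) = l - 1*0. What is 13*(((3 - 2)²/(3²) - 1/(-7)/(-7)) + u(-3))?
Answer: -16679/441 ≈ -37.821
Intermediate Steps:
u(l) = l (u(l) = l + 0 = l)
13*(((3 - 2)²/(3²) - 1/(-7)/(-7)) + u(-3)) = 13*(((3 - 2)²/(3²) - 1/(-7)/(-7)) - 3) = 13*((1²/9 - 1*(-⅐)*(-⅐)) - 3) = 13*((1*(⅑) + (⅐)*(-⅐)) - 3) = 13*((⅑ - 1/49) - 3) = 13*(40/441 - 3) = 13*(-1283/441) = -16679/441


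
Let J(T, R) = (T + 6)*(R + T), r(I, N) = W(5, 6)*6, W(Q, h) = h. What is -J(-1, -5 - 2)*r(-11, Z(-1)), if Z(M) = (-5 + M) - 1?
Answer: 1440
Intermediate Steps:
Z(M) = -6 + M
r(I, N) = 36 (r(I, N) = 6*6 = 36)
J(T, R) = (6 + T)*(R + T)
-J(-1, -5 - 2)*r(-11, Z(-1)) = -((-1)² + 6*(-5 - 2) + 6*(-1) + (-5 - 2)*(-1))*36 = -(1 + 6*(-7) - 6 - 7*(-1))*36 = -(1 - 42 - 6 + 7)*36 = -(-40)*36 = -1*(-1440) = 1440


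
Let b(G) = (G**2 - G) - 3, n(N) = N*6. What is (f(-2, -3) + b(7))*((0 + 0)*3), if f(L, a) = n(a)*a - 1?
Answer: 0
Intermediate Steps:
n(N) = 6*N
b(G) = -3 + G**2 - G
f(L, a) = -1 + 6*a**2 (f(L, a) = (6*a)*a - 1 = 6*a**2 - 1 = -1 + 6*a**2)
(f(-2, -3) + b(7))*((0 + 0)*3) = ((-1 + 6*(-3)**2) + (-3 + 7**2 - 1*7))*((0 + 0)*3) = ((-1 + 6*9) + (-3 + 49 - 7))*(0*3) = ((-1 + 54) + 39)*0 = (53 + 39)*0 = 92*0 = 0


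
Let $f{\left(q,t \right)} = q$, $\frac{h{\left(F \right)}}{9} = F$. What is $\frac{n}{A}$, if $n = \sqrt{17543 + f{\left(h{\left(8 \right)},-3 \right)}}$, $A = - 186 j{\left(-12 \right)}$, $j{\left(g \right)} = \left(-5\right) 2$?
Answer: $\frac{\sqrt{17615}}{1860} \approx 0.071356$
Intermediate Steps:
$h{\left(F \right)} = 9 F$
$j{\left(g \right)} = -10$
$A = 1860$ ($A = \left(-186\right) \left(-10\right) = 1860$)
$n = \sqrt{17615}$ ($n = \sqrt{17543 + 9 \cdot 8} = \sqrt{17543 + 72} = \sqrt{17615} \approx 132.72$)
$\frac{n}{A} = \frac{\sqrt{17615}}{1860}$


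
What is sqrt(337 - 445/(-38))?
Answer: sqrt(503538)/38 ≈ 18.674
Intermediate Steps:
sqrt(337 - 445/(-38)) = sqrt(337 - 445*(-1/38)) = sqrt(337 + 445/38) = sqrt(13251/38) = sqrt(503538)/38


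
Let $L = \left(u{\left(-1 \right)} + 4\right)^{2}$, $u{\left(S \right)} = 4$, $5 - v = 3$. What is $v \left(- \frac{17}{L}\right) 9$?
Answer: $- \frac{153}{32} \approx -4.7813$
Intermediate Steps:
$v = 2$ ($v = 5 - 3 = 2$)
$L = 64$ ($L = \left(4 + 4\right)^{2} = 8^{2} = 64$)
$v \left(- \frac{17}{L}\right) 9 = 2 \left(- \frac{17}{64}\right) 9 = \left(- \frac{17}{32}\right) 9 = - \frac{153}{32}$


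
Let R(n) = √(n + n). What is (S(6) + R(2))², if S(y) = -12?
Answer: 100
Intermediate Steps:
R(n) = √2*√n (R(n) = √(2*n) = √2*√n)
(S(6) + R(2))² = (-12 + √2*√2)² = (-12 + 2)² = (-10)² = 100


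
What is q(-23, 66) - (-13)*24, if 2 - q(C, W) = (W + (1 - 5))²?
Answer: -3530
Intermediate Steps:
q(C, W) = 2 - (-4 + W)² (q(C, W) = 2 - (W + (1 - 5))² = 2 - (W - 4)² = 2 - (-4 + W)²)
q(-23, 66) - (-13)*24 = (2 - (-4 + 66)²) - (-13)*24 = (2 - 1*62²) - 1*(-312) = (2 - 1*3844) + 312 = (2 - 3844) + 312 = -3842 + 312 = -3530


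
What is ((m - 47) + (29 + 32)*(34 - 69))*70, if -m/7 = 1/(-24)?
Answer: -1832635/12 ≈ -1.5272e+5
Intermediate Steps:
m = 7/24 (m = -7/(-24) = -7*(-1/24) = 7/24 ≈ 0.29167)
((m - 47) + (29 + 32)*(34 - 69))*70 = ((7/24 - 47) + (29 + 32)*(34 - 69))*70 = (-1121/24 + 61*(-35))*70 = (-1121/24 - 2135)*70 = -52361/24*70 = -1832635/12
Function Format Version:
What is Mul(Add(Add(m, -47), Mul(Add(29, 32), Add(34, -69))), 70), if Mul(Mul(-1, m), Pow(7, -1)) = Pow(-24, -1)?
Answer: Rational(-1832635, 12) ≈ -1.5272e+5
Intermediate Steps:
m = Rational(7, 24) (m = Mul(-7, Pow(-24, -1)) = Mul(-7, Rational(-1, 24)) = Rational(7, 24) ≈ 0.29167)
Mul(Add(Add(m, -47), Mul(Add(29, 32), Add(34, -69))), 70) = Mul(Add(Add(Rational(7, 24), -47), Mul(Add(29, 32), Add(34, -69))), 70) = Mul(Add(Rational(-1121, 24), Mul(61, -35)), 70) = Mul(Add(Rational(-1121, 24), -2135), 70) = Mul(Rational(-52361, 24), 70) = Rational(-1832635, 12)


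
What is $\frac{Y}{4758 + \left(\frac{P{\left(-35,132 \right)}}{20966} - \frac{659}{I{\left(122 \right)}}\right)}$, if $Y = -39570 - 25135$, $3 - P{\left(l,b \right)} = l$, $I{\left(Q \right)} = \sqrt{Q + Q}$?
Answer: $- \frac{8255120986006696780}{606982344414587907} - \frac{9371830458933910 \sqrt{61}}{606982344414587907} \approx -13.721$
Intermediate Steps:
$I{\left(Q \right)} = \sqrt{2} \sqrt{Q}$ ($I{\left(Q \right)} = \sqrt{2 Q} = \sqrt{2} \sqrt{Q}$)
$P{\left(l,b \right)} = 3 - l$
$Y = -64705$ ($Y = -39570 - 25135 = -64705$)
$\frac{Y}{4758 + \left(\frac{P{\left(-35,132 \right)}}{20966} - \frac{659}{I{\left(122 \right)}}\right)} = - \frac{64705}{4758 - \left(659 \frac{\sqrt{61}}{122} - \frac{3 - -35}{20966}\right)} = - \frac{64705}{4758 + \left(\left(3 + 35\right) \frac{1}{20966} - \frac{659}{2 \sqrt{61}}\right)} = - \frac{64705}{4758 + \left(38 \cdot \frac{1}{20966} - 659 \frac{\sqrt{61}}{122}\right)} = - \frac{64705}{4758 + \left(\frac{19}{10483} - \frac{659 \sqrt{61}}{122}\right)} = - \frac{64705}{\frac{49878133}{10483} - \frac{659 \sqrt{61}}{122}}$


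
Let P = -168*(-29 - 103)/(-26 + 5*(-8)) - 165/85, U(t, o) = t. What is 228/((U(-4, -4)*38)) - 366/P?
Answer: -1597/3830 ≈ -0.41697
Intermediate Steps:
P = -5745/17 (P = -168*(-132/(-26 - 40)) - 165*1/85 = -168/((-66*(-1/132))) - 33/17 = -168/½ - 33/17 = -168*2 - 33/17 = -336 - 33/17 = -5745/17 ≈ -337.94)
228/((U(-4, -4)*38)) - 366/P = 228/((-4*38)) - 366/(-5745/17) = 228/(-152) - 366*(-17/5745) = 228*(-1/152) + 2074/1915 = -3/2 + 2074/1915 = -1597/3830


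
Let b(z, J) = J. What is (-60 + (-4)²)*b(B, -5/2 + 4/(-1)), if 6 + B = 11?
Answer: 286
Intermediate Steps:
B = 5 (B = -6 + 11 = 5)
(-60 + (-4)²)*b(B, -5/2 + 4/(-1)) = (-60 + (-4)²)*(-5/2 + 4/(-1)) = (-60 + 16)*(-5*½ + 4*(-1)) = -44*(-5/2 - 4) = -44*(-13/2) = 286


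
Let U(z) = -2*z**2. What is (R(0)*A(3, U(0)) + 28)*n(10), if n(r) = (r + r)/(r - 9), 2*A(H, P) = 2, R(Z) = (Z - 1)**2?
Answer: 580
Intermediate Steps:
R(Z) = (-1 + Z)**2
A(H, P) = 1 (A(H, P) = (1/2)*2 = 1)
n(r) = 2*r/(-9 + r) (n(r) = (2*r)/(-9 + r) = 2*r/(-9 + r))
(R(0)*A(3, U(0)) + 28)*n(10) = ((-1 + 0)**2*1 + 28)*(2*10/(-9 + 10)) = ((-1)**2*1 + 28)*(2*10/1) = (1*1 + 28)*(2*10*1) = (1 + 28)*20 = 29*20 = 580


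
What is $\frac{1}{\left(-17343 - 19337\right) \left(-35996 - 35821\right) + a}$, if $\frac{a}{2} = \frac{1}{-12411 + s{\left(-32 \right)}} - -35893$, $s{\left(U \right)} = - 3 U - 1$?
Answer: $\frac{6158}{16222138532667} \approx 3.796 \cdot 10^{-10}$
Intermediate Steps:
$s{\left(U \right)} = -1 - 3 U$
$a = \frac{442058187}{6158}$ ($a = 2 \left(\frac{1}{-12411 - -95} - -35893\right) = 2 \left(\frac{1}{-12411 + \left(-1 + 96\right)} + 35893\right) = 2 \left(\frac{1}{-12411 + 95} + 35893\right) = 2 \left(\frac{1}{-12316} + 35893\right) = 2 \left(- \frac{1}{12316} + 35893\right) = 2 \cdot \frac{442058187}{12316} = \frac{442058187}{6158} \approx 71786.0$)
$\frac{1}{\left(-17343 - 19337\right) \left(-35996 - 35821\right) + a} = \frac{1}{\left(-17343 - 19337\right) \left(-35996 - 35821\right) + \frac{442058187}{6158}} = \frac{1}{\left(-36680\right) \left(-71817\right) + \frac{442058187}{6158}} = \frac{1}{2634247560 + \frac{442058187}{6158}} = \frac{1}{\frac{16222138532667}{6158}} = \frac{6158}{16222138532667}$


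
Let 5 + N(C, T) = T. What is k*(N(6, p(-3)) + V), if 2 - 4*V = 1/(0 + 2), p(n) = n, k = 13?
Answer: -793/8 ≈ -99.125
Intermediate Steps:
N(C, T) = -5 + T
V = 3/8 (V = ½ - 1/(4*(0 + 2)) = ½ - ¼/2 = ½ - ¼*½ = ½ - ⅛ = 3/8 ≈ 0.37500)
k*(N(6, p(-3)) + V) = 13*((-5 - 3) + 3/8) = 13*(-8 + 3/8) = 13*(-61/8) = -793/8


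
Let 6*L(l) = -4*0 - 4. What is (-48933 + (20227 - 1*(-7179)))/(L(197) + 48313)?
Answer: -64581/144937 ≈ -0.44558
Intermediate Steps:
L(l) = -⅔ (L(l) = (-4*0 - 4)/6 = (0 - 4)/6 = (⅙)*(-4) = -⅔)
(-48933 + (20227 - 1*(-7179)))/(L(197) + 48313) = (-48933 + (20227 - 1*(-7179)))/(-⅔ + 48313) = (-48933 + (20227 + 7179))/(144937/3) = (-48933 + 27406)*(3/144937) = -21527*3/144937 = -64581/144937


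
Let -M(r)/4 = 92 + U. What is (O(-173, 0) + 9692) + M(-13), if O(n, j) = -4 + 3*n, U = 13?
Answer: 8749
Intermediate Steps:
M(r) = -420 (M(r) = -4*(92 + 13) = -4*105 = -420)
(O(-173, 0) + 9692) + M(-13) = ((-4 + 3*(-173)) + 9692) - 420 = ((-4 - 519) + 9692) - 420 = (-523 + 9692) - 420 = 9169 - 420 = 8749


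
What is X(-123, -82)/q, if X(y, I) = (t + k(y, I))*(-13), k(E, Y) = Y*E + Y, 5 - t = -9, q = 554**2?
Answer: -65117/153458 ≈ -0.42433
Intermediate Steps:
q = 306916
t = 14 (t = 5 - 1*(-9) = 5 + 9 = 14)
k(E, Y) = Y + E*Y (k(E, Y) = E*Y + Y = Y + E*Y)
X(y, I) = -182 - 13*I*(1 + y) (X(y, I) = (14 + I*(1 + y))*(-13) = -182 - 13*I*(1 + y))
X(-123, -82)/q = (-182 - 13*(-82)*(1 - 123))/306916 = (-182 - 13*(-82)*(-122))*(1/306916) = (-182 - 130052)*(1/306916) = -130234*1/306916 = -65117/153458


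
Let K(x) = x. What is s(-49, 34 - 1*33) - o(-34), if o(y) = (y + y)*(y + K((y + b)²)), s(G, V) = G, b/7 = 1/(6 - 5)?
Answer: 47211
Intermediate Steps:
b = 7 (b = 7/(6 - 5) = 7/1 = 7*1 = 7)
o(y) = 2*y*(y + (7 + y)²) (o(y) = (y + y)*(y + (y + 7)²) = (2*y)*(y + (7 + y)²) = 2*y*(y + (7 + y)²))
s(-49, 34 - 1*33) - o(-34) = -49 - 2*(-34)*(-34 + (7 - 34)²) = -49 - 2*(-34)*(-34 + (-27)²) = -49 - 2*(-34)*(-34 + 729) = -49 - 2*(-34)*695 = -49 - 1*(-47260) = -49 + 47260 = 47211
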